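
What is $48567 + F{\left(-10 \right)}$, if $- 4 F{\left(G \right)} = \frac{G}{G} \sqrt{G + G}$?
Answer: $48567 - \frac{i \sqrt{5}}{2} \approx 48567.0 - 1.118 i$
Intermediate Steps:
$F{\left(G \right)} = - \frac{\sqrt{2} \sqrt{G}}{4}$ ($F{\left(G \right)} = - \frac{\frac{G}{G} \sqrt{G + G}}{4} = - \frac{1 \sqrt{2 G}}{4} = - \frac{1 \sqrt{2} \sqrt{G}}{4} = - \frac{\sqrt{2} \sqrt{G}}{4}$)
$48567 + F{\left(-10 \right)} = 48567 - \frac{\sqrt{2} \sqrt{-10}}{4} = 48567 - \frac{\sqrt{2} i \sqrt{10}}{4} = 48567 - \frac{i \sqrt{5}}{2}$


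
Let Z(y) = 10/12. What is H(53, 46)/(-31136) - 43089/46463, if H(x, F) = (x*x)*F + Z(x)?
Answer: -44071967431/8680031808 ≈ -5.0774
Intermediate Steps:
Z(y) = ⅚ (Z(y) = 10*(1/12) = ⅚)
H(x, F) = ⅚ + F*x² (H(x, F) = (x*x)*F + ⅚ = x²*F + ⅚ = F*x² + ⅚ = ⅚ + F*x²)
H(53, 46)/(-31136) - 43089/46463 = (⅚ + 46*53²)/(-31136) - 43089/46463 = (⅚ + 46*2809)*(-1/31136) - 43089*1/46463 = (⅚ + 129214)*(-1/31136) - 43089/46463 = (775289/6)*(-1/31136) - 43089/46463 = -775289/186816 - 43089/46463 = -44071967431/8680031808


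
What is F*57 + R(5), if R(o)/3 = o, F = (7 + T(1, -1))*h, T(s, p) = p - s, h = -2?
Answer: -555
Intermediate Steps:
F = -10 (F = (7 + (-1 - 1*1))*(-2) = (7 + (-1 - 1))*(-2) = (7 - 2)*(-2) = 5*(-2) = -10)
R(o) = 3*o
F*57 + R(5) = -10*57 + 3*5 = -570 + 15 = -555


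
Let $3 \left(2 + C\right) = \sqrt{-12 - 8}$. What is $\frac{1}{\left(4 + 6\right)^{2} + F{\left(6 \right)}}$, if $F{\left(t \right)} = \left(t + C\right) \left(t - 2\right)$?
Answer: $\frac{261}{30356} - \frac{3 i \sqrt{5}}{15178} \approx 0.008598 - 0.00044197 i$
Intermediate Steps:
$C = -2 + \frac{2 i \sqrt{5}}{3}$ ($C = -2 + \frac{\sqrt{-12 - 8}}{3} = -2 + \frac{\sqrt{-20}}{3} = -2 + \frac{2 i \sqrt{5}}{3} \approx -2.0 + 1.4907 i$)
$F{\left(t \right)} = \left(-2 + t\right) \left(-2 + t + \frac{2 i \sqrt{5}}{3}\right)$ ($F{\left(t \right)} = \left(t - \left(2 - \frac{2 i \sqrt{5}}{3}\right)\right) \left(t - 2\right) = \left(-2 + t + \frac{2 i \sqrt{5}}{3}\right) \left(-2 + t\right) = \left(-2 + t\right) \left(-2 + t + \frac{2 i \sqrt{5}}{3}\right)$)
$\frac{1}{\left(4 + 6\right)^{2} + F{\left(6 \right)}} = \frac{1}{\left(4 + 6\right)^{2} + \left(4 + 6^{2} - 24 - \frac{4 i \sqrt{5}}{3} + \frac{2}{3} i 6 \sqrt{5}\right)} = \frac{1}{10^{2} + \left(4 + 36 - 24 - \frac{4 i \sqrt{5}}{3} + 4 i \sqrt{5}\right)} = \frac{1}{100 + \left(16 + \frac{8 i \sqrt{5}}{3}\right)} = \frac{1}{116 + \frac{8 i \sqrt{5}}{3}}$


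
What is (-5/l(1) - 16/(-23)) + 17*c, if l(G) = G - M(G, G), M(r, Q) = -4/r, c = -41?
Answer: -16038/23 ≈ -697.30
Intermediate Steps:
l(G) = G + 4/G (l(G) = G - (-4)/G = G + 4/G)
(-5/l(1) - 16/(-23)) + 17*c = (-5/(1 + 4/1) - 16/(-23)) + 17*(-41) = (-5/(1 + 4*1) - 16*(-1/23)) - 697 = (-5/(1 + 4) + 16/23) - 697 = (-5/5 + 16/23) - 697 = (-5*⅕ + 16/23) - 697 = (-1 + 16/23) - 697 = -7/23 - 697 = -16038/23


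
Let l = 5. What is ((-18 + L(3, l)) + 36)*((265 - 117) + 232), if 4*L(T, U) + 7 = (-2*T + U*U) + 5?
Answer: 8455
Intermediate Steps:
L(T, U) = -½ - T/2 + U²/4 (L(T, U) = -7/4 + ((-2*T + U*U) + 5)/4 = -7/4 + ((-2*T + U²) + 5)/4 = -7/4 + ((U² - 2*T) + 5)/4 = -7/4 + (5 + U² - 2*T)/4 = -7/4 + (5/4 - T/2 + U²/4) = -½ - T/2 + U²/4)
((-18 + L(3, l)) + 36)*((265 - 117) + 232) = ((-18 + (-½ - ½*3 + (¼)*5²)) + 36)*((265 - 117) + 232) = ((-18 + (-½ - 3/2 + (¼)*25)) + 36)*(148 + 232) = ((-18 + (-½ - 3/2 + 25/4)) + 36)*380 = ((-18 + 17/4) + 36)*380 = (-55/4 + 36)*380 = (89/4)*380 = 8455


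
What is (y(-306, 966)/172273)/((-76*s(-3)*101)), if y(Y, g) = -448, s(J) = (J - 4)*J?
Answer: 16/991775661 ≈ 1.6133e-8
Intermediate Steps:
s(J) = J*(-4 + J) (s(J) = (-4 + J)*J = J*(-4 + J))
(y(-306, 966)/172273)/((-76*s(-3)*101)) = (-448/172273)/((-(-228)*(-4 - 3)*101)) = (-448*1/172273)/((-(-228)*(-7)*101)) = -448/(172273*(-76*21*101)) = -448/(172273*((-1596*101))) = -448/172273/(-161196) = -448/172273*(-1/161196) = 16/991775661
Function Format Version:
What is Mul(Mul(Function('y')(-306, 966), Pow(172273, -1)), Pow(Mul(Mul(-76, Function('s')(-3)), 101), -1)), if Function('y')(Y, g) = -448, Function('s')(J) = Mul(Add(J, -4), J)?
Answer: Rational(16, 991775661) ≈ 1.6133e-8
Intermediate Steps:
Function('s')(J) = Mul(J, Add(-4, J)) (Function('s')(J) = Mul(Add(-4, J), J) = Mul(J, Add(-4, J)))
Mul(Mul(Function('y')(-306, 966), Pow(172273, -1)), Pow(Mul(Mul(-76, Function('s')(-3)), 101), -1)) = Mul(Mul(-448, Pow(172273, -1)), Pow(Mul(Mul(-76, Mul(-3, Add(-4, -3))), 101), -1)) = Mul(Mul(-448, Rational(1, 172273)), Pow(Mul(Mul(-76, Mul(-3, -7)), 101), -1)) = Mul(Rational(-448, 172273), Pow(Mul(Mul(-76, 21), 101), -1)) = Mul(Rational(-448, 172273), Pow(Mul(-1596, 101), -1)) = Mul(Rational(-448, 172273), Pow(-161196, -1)) = Mul(Rational(-448, 172273), Rational(-1, 161196)) = Rational(16, 991775661)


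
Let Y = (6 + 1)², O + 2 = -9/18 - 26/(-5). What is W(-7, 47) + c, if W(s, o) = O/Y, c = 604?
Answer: 295987/490 ≈ 604.05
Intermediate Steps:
O = 27/10 (O = -2 + (-9/18 - 26/(-5)) = -2 + (-9*1/18 - 26*(-⅕)) = -2 + (-½ + 26/5) = -2 + 47/10 = 27/10 ≈ 2.7000)
Y = 49 (Y = 7² = 49)
W(s, o) = 27/490 (W(s, o) = (27/10)/49 = (27/10)*(1/49) = 27/490)
W(-7, 47) + c = 27/490 + 604 = 295987/490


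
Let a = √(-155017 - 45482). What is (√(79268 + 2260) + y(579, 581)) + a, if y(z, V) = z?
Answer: 579 + 2*√20382 + I*√200499 ≈ 864.53 + 447.77*I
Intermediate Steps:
a = I*√200499 (a = √(-200499) = I*√200499 ≈ 447.77*I)
(√(79268 + 2260) + y(579, 581)) + a = (√(79268 + 2260) + 579) + I*√200499 = (√81528 + 579) + I*√200499 = (2*√20382 + 579) + I*√200499 = (579 + 2*√20382) + I*√200499 = 579 + 2*√20382 + I*√200499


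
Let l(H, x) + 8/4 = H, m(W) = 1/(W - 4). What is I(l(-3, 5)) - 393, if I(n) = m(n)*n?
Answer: -3532/9 ≈ -392.44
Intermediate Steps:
m(W) = 1/(-4 + W)
l(H, x) = -2 + H
I(n) = n/(-4 + n)
I(l(-3, 5)) - 393 = (-2 - 3)/(-4 + (-2 - 3)) - 393 = -5/(-4 - 5) - 393 = -5/(-9) - 393 = -5*(-1/9) - 393 = 5/9 - 393 = -3532/9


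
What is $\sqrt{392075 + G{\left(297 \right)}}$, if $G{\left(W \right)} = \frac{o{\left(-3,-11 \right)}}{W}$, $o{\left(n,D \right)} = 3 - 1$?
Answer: $\frac{\sqrt{3842727141}}{99} \approx 626.16$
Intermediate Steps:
$o{\left(n,D \right)} = 2$
$G{\left(W \right)} = \frac{2}{W}$
$\sqrt{392075 + G{\left(297 \right)}} = \sqrt{392075 + \frac{2}{297}} = \sqrt{\frac{116446277}{297}} = \frac{\sqrt{3842727141}}{99}$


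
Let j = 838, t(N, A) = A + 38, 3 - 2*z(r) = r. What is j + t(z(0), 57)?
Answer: 933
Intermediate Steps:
z(r) = 3/2 - r/2
t(N, A) = 38 + A
j + t(z(0), 57) = 838 + (38 + 57) = 838 + 95 = 933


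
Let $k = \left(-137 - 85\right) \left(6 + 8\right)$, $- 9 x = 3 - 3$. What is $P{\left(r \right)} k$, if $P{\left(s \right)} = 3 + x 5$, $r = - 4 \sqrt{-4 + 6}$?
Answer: $-9324$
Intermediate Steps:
$x = 0$ ($x = - \frac{3 - 3}{9} = \left(- \frac{1}{9}\right) 0 = 0$)
$r = - 4 \sqrt{2} \approx -5.6569$
$P{\left(s \right)} = 3$ ($P{\left(s \right)} = 3 + 0 \cdot 5 = 3 + 0 = 3$)
$k = -3108$ ($k = \left(-222\right) 14 = -3108$)
$P{\left(r \right)} k = 3 \left(-3108\right) = -9324$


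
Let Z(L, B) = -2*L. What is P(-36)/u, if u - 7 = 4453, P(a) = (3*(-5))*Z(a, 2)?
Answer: -54/223 ≈ -0.24215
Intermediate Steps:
P(a) = 30*a (P(a) = (3*(-5))*(-2*a) = -(-30)*a = 30*a)
u = 4460 (u = 7 + 4453 = 4460)
P(-36)/u = (30*(-36))/4460 = -1080*1/4460 = -54/223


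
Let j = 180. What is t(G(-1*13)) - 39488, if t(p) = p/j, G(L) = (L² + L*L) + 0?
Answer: -3553751/90 ≈ -39486.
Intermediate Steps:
G(L) = 2*L² (G(L) = (L² + L²) + 0 = 2*L² + 0 = 2*L²)
t(p) = p/180
t(G(-1*13)) - 39488 = (2*(-1*13)²)/180 - 39488 = (2*(-13)²)/180 - 39488 = (2*169)/180 - 39488 = (1/180)*338 - 39488 = 169/90 - 39488 = -3553751/90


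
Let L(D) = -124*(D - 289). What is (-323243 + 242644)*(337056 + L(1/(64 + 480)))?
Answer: -4087439735319/136 ≈ -3.0055e+10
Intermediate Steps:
L(D) = 35836 - 124*D (L(D) = -124*(-289 + D) = 35836 - 124*D)
(-323243 + 242644)*(337056 + L(1/(64 + 480))) = (-323243 + 242644)*(337056 + (35836 - 124/(64 + 480))) = -80599*(337056 + (35836 - 124/544)) = -80599*(337056 + (35836 - 124*1/544)) = -80599*(337056 + (35836 - 31/136)) = -80599*(337056 + 4873665/136) = -80599*50713281/136 = -4087439735319/136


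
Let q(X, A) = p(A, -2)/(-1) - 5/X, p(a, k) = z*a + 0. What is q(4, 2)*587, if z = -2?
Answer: 6457/4 ≈ 1614.3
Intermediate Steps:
p(a, k) = -2*a (p(a, k) = -2*a + 0 = -2*a)
q(X, A) = -5/X + 2*A (q(X, A) = -2*A/(-1) - 5/X = -2*A*(-1) - 5/X = 2*A - 5/X = -5/X + 2*A)
q(4, 2)*587 = (-5/4 + 2*2)*587 = (-5*¼ + 4)*587 = (-5/4 + 4)*587 = (11/4)*587 = 6457/4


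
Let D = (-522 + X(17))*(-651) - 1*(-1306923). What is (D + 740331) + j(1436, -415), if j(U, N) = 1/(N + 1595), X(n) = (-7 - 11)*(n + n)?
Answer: 3286875841/1180 ≈ 2.7855e+6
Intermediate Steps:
X(n) = -36*n
j(U, N) = 1/(1595 + N)
D = 2045157 (D = (-522 - 36*17)*(-651) - 1*(-1306923) = (-522 - 612)*(-651) + 1306923 = -1134*(-651) + 1306923 = 738234 + 1306923 = 2045157)
(D + 740331) + j(1436, -415) = (2045157 + 740331) + 1/(1595 - 415) = 2785488 + 1/1180 = 3286875841/1180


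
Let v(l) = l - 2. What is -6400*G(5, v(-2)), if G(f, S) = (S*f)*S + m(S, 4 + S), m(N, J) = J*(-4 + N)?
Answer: -512000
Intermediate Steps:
v(l) = -2 + l
G(f, S) = f*S**2 + (-4 + S)*(4 + S) (G(f, S) = (S*f)*S + (4 + S)*(-4 + S) = f*S**2 + (-4 + S)*(4 + S))
-6400*G(5, v(-2)) = -6400*(-16 + (-2 - 2)**2 + 5*(-2 - 2)**2) = -6400*(-16 + (-4)**2 + 5*(-4)**2) = -6400*(-16 + 16 + 5*16) = -6400*(-16 + 16 + 80) = -6400*80 = -512000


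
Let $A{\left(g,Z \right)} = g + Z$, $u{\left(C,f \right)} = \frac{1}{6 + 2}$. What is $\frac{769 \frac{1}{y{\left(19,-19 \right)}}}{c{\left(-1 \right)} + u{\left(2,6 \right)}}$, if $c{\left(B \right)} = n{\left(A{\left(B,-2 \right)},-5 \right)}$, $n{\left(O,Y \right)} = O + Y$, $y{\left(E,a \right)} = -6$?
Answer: $\frac{3076}{189} \approx 16.275$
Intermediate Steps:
$u{\left(C,f \right)} = \frac{1}{8}$
$A{\left(g,Z \right)} = Z + g$
$c{\left(B \right)} = -7 + B$ ($c{\left(B \right)} = \left(-2 + B\right) - 5 = -7 + B$)
$\frac{769 \frac{1}{y{\left(19,-19 \right)}}}{c{\left(-1 \right)} + u{\left(2,6 \right)}} = \frac{769 \frac{1}{-6}}{\left(-7 - 1\right) + \frac{1}{8}} = \frac{769 \left(- \frac{1}{6}\right)}{-8 + \frac{1}{8}} = - \frac{769}{6 \left(- \frac{63}{8}\right)} = \left(- \frac{769}{6}\right) \left(- \frac{8}{63}\right) = \frac{3076}{189}$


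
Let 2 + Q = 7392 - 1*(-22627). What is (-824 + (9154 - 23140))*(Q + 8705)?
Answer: -573472820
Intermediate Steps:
Q = 30017 (Q = -2 + (7392 - 1*(-22627)) = -2 + (7392 + 22627) = -2 + 30019 = 30017)
(-824 + (9154 - 23140))*(Q + 8705) = (-824 + (9154 - 23140))*(30017 + 8705) = (-824 - 13986)*38722 = -14810*38722 = -573472820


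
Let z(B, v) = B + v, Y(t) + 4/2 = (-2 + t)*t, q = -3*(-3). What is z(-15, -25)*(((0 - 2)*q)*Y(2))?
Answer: -1440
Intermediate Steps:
q = 9
Y(t) = -2 + t*(-2 + t) (Y(t) = -2 + (-2 + t)*t = -2 + t*(-2 + t))
z(-15, -25)*(((0 - 2)*q)*Y(2)) = (-15 - 25)*(((0 - 2)*9)*(-2 + 2² - 2*2)) = -40*(-2*9)*(-2 + 4 - 4) = -(-720)*(-2) = -40*36 = -1440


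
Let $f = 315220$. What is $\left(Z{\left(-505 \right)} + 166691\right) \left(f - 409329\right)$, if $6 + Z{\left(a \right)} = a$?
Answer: $-15639033620$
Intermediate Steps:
$Z{\left(a \right)} = -6 + a$
$\left(Z{\left(-505 \right)} + 166691\right) \left(f - 409329\right) = \left(\left(-6 - 505\right) + 166691\right) \left(315220 - 409329\right) = \left(-511 + 166691\right) \left(-94109\right) = 166180 \left(-94109\right) = -15639033620$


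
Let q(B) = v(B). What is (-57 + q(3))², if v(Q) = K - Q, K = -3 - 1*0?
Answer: 3969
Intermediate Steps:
K = -3 (K = -3 + 0 = -3)
v(Q) = -3 - Q
q(B) = -3 - B
(-57 + q(3))² = (-57 + (-3 - 1*3))² = (-57 + (-3 - 3))² = (-57 - 6)² = (-63)² = 3969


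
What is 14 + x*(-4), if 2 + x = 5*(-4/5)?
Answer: 38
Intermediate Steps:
x = -6 (x = -2 + 5*(-4/5) = -2 + 5*(-4*⅕) = -2 + 5*(-⅘) = -2 - 4 = -6)
14 + x*(-4) = 14 - 6*(-4) = 14 + 24 = 38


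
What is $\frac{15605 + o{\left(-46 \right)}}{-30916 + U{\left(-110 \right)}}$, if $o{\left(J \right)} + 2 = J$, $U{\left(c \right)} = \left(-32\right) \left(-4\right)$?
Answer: $- \frac{15557}{30788} \approx -0.50529$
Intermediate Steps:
$U{\left(c \right)} = 128$
$o{\left(J \right)} = -2 + J$
$\frac{15605 + o{\left(-46 \right)}}{-30916 + U{\left(-110 \right)}} = \frac{15605 - 48}{-30916 + 128} = \frac{15605 - 48}{-30788} = 15557 \left(- \frac{1}{30788}\right) = - \frac{15557}{30788}$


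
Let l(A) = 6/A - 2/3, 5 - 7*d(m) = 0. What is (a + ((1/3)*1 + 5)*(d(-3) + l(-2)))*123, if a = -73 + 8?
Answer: -208567/21 ≈ -9931.8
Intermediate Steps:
d(m) = 5/7 (d(m) = 5/7 - ⅐*0 = 5/7 + 0 = 5/7)
a = -65
l(A) = -⅔ + 6/A (l(A) = 6/A - 2*⅓ = 6/A - ⅔ = -⅔ + 6/A)
(a + ((1/3)*1 + 5)*(d(-3) + l(-2)))*123 = (-65 + ((1/3)*1 + 5)*(5/7 + (-⅔ + 6/(-2))))*123 = (-65 + ((1*(⅓))*1 + 5)*(5/7 + (-⅔ + 6*(-½))))*123 = (-65 + ((⅓)*1 + 5)*(5/7 + (-⅔ - 3)))*123 = (-65 + (⅓ + 5)*(5/7 - 11/3))*123 = (-65 + (16/3)*(-62/21))*123 = (-65 - 992/63)*123 = -5087/63*123 = -208567/21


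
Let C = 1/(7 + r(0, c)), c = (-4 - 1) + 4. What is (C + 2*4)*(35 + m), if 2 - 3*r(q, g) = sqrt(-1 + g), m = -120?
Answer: -122315/177 - 85*I*sqrt(2)/177 ≈ -691.04 - 0.67914*I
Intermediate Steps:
c = -1 (c = -5 + 4 = -1)
r(q, g) = 2/3 - sqrt(-1 + g)/3
C = 1/(23/3 - I*sqrt(2)/3) (C = 1/(7 + (2/3 - sqrt(-1 - 1)/3)) = 1/(7 + (2/3 - I*sqrt(2)/3)) = 1/(23/3 - I*sqrt(2)/3) ≈ 0.12994 + 0.0079899*I)
(C + 2*4)*(35 + m) = ((23/177 + I*sqrt(2)/177) + 2*4)*(35 - 120) = ((23/177 + I*sqrt(2)/177) + 8)*(-85) = (1439/177 + I*sqrt(2)/177)*(-85) = -122315/177 - 85*I*sqrt(2)/177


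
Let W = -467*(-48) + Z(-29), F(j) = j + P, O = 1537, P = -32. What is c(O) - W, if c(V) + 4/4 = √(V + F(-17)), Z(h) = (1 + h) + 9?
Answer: -22398 + 4*√93 ≈ -22359.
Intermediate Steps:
Z(h) = 10 + h
F(j) = -32 + j (F(j) = j - 32 = -32 + j)
c(V) = -1 + √(-49 + V) (c(V) = -1 + √(V + (-32 - 17)) = -1 + √(V - 49) = -1 + √(-49 + V))
W = 22397 (W = -467*(-48) + (10 - 29) = 22416 - 19 = 22397)
c(O) - W = (-1 + √(-49 + 1537)) - 1*22397 = (-1 + √1488) - 22397 = (-1 + 4*√93) - 22397 = -22398 + 4*√93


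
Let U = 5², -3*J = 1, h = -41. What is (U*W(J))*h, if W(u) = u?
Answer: 1025/3 ≈ 341.67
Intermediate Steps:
J = -⅓ (J = -⅓*1 = -⅓ ≈ -0.33333)
U = 25
(U*W(J))*h = (25*(-⅓))*(-41) = -25/3*(-41) = 1025/3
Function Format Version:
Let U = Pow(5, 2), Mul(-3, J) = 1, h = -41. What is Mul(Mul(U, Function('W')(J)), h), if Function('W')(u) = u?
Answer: Rational(1025, 3) ≈ 341.67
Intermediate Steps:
J = Rational(-1, 3) (J = Mul(Rational(-1, 3), 1) = Rational(-1, 3) ≈ -0.33333)
U = 25
Mul(Mul(U, Function('W')(J)), h) = Mul(Mul(25, Rational(-1, 3)), -41) = Mul(Rational(-25, 3), -41) = Rational(1025, 3)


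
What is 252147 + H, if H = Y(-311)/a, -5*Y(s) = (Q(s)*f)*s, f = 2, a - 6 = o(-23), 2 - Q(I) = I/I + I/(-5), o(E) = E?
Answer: 6314871/25 ≈ 2.5259e+5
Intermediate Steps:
Q(I) = 1 + I/5 (Q(I) = 2 - (I/I + I/(-5)) = 2 - (1 + I*(-⅕)) = 2 - (1 - I/5) = 2 + (-1 + I/5) = 1 + I/5)
a = -17 (a = 6 - 23 = -17)
Y(s) = -s*(2 + 2*s/5)/5 (Y(s) = -(1 + s/5)*2*s/5 = -(2 + 2*s/5)*s/5 = -s*(2 + 2*s/5)/5)
H = 11196/25 (H = -2/25*(-311)*(5 - 311)/(-17) = -2/25*(-311)*(-306)*(-1/17) = -190332/25*(-1/17) = 11196/25 ≈ 447.84)
252147 + H = 252147 + 11196/25 = 6314871/25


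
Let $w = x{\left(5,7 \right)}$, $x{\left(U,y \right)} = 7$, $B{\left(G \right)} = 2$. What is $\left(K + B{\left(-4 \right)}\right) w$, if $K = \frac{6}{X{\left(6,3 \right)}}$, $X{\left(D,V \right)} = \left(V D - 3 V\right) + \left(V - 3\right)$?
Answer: $\frac{56}{3} \approx 18.667$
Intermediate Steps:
$w = 7$
$X{\left(D,V \right)} = -3 - 2 V + D V$ ($X{\left(D,V \right)} = \left(D V - 3 V\right) + \left(-3 + V\right) = \left(- 3 V + D V\right) + \left(-3 + V\right) = -3 - 2 V + D V$)
$K = \frac{2}{3}$ ($K = \frac{6}{-3 - 6 + 6 \cdot 3} = \frac{6}{-3 - 6 + 18} = \frac{6}{9} = 6 \cdot \frac{1}{9} = \frac{2}{3} \approx 0.66667$)
$\left(K + B{\left(-4 \right)}\right) w = \left(\frac{2}{3} + 2\right) 7 = \frac{8}{3} \cdot 7 = \frac{56}{3}$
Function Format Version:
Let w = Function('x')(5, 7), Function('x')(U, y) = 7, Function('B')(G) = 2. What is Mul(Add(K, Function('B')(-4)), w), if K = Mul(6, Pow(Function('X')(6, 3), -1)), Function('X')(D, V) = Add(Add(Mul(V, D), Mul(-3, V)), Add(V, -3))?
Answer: Rational(56, 3) ≈ 18.667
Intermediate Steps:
w = 7
Function('X')(D, V) = Add(-3, Mul(-2, V), Mul(D, V)) (Function('X')(D, V) = Add(Add(Mul(D, V), Mul(-3, V)), Add(-3, V)) = Add(Add(Mul(-3, V), Mul(D, V)), Add(-3, V)) = Add(-3, Mul(-2, V), Mul(D, V)))
K = Rational(2, 3) (K = Mul(6, Pow(Add(-3, Mul(-2, 3), Mul(6, 3)), -1)) = Mul(6, Pow(Add(-3, -6, 18), -1)) = Mul(6, Pow(9, -1)) = Mul(6, Rational(1, 9)) = Rational(2, 3) ≈ 0.66667)
Mul(Add(K, Function('B')(-4)), w) = Mul(Add(Rational(2, 3), 2), 7) = Mul(Rational(8, 3), 7) = Rational(56, 3)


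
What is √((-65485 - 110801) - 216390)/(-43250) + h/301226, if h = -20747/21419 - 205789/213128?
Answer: -8829561207/1375093265662832 - I*√98169/21625 ≈ -6.4211e-6 - 0.014489*I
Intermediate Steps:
h = -8829561207/4564988632 (h = -20747*1/21419 - 205789*1/213128 = -20747/21419 - 205789/213128 = -8829561207/4564988632 ≈ -1.9342)
√((-65485 - 110801) - 216390)/(-43250) + h/301226 = √((-65485 - 110801) - 216390)/(-43250) - 8829561207/4564988632/301226 = √(-176286 - 216390)*(-1/43250) - 8829561207/4564988632*1/301226 = √(-392676)*(-1/43250) - 8829561207/1375093265662832 = (2*I*√98169)*(-1/43250) - 8829561207/1375093265662832 = -I*√98169/21625 - 8829561207/1375093265662832 = -8829561207/1375093265662832 - I*√98169/21625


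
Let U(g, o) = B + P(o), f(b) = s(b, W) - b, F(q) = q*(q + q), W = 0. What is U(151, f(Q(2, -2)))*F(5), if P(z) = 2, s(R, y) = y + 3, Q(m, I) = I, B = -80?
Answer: -3900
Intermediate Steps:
s(R, y) = 3 + y
F(q) = 2*q² (F(q) = q*(2*q) = 2*q²)
f(b) = 3 - b (f(b) = (3 + 0) - b = 3 - b)
U(g, o) = -78 (U(g, o) = -80 + 2 = -78)
U(151, f(Q(2, -2)))*F(5) = -156*5² = -156*25 = -78*50 = -3900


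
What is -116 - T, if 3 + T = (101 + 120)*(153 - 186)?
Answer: 7180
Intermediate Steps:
T = -7296 (T = -3 + (101 + 120)*(153 - 186) = -3 + 221*(-33) = -3 - 7293 = -7296)
-116 - T = -116 - 1*(-7296) = -116 + 7296 = 7180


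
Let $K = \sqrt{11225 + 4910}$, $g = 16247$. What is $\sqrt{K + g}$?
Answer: $\sqrt{16247 + \sqrt{16135}} \approx 127.96$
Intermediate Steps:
$K = \sqrt{16135} \approx 127.02$
$\sqrt{K + g} = \sqrt{\sqrt{16135} + 16247} = \sqrt{16247 + \sqrt{16135}}$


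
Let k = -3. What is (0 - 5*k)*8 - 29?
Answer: 91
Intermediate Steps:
(0 - 5*k)*8 - 29 = (0 - 5*(-3))*8 - 29 = (0 + 15)*8 - 29 = 15*8 - 29 = 120 - 29 = 91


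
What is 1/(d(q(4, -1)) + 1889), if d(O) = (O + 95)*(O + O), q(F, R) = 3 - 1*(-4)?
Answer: 1/3317 ≈ 0.00030148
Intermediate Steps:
q(F, R) = 7 (q(F, R) = 3 + 4 = 7)
d(O) = 2*O*(95 + O) (d(O) = (95 + O)*(2*O) = 2*O*(95 + O))
1/(d(q(4, -1)) + 1889) = 1/(2*7*(95 + 7) + 1889) = 1/(2*7*102 + 1889) = 1/(1428 + 1889) = 1/3317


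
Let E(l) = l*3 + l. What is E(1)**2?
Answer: 16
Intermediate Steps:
E(l) = 4*l (E(l) = 3*l + l = 4*l)
E(1)**2 = (4*1)**2 = 4**2 = 16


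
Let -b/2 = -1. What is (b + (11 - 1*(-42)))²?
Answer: 3025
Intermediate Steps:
b = 2 (b = -2*(-1) = 2)
(b + (11 - 1*(-42)))² = (2 + (11 - 1*(-42)))² = (2 + (11 + 42))² = (2 + 53)² = 55² = 3025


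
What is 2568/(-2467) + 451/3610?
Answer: -8157863/8905870 ≈ -0.91601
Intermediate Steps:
2568/(-2467) + 451/3610 = 2568*(-1/2467) + 451*(1/3610) = -2568/2467 + 451/3610 = -8157863/8905870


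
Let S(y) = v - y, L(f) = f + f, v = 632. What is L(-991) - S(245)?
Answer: -2369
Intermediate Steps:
L(f) = 2*f
S(y) = 632 - y
L(-991) - S(245) = 2*(-991) - (632 - 1*245) = -1982 - (632 - 245) = -1982 - 1*387 = -1982 - 387 = -2369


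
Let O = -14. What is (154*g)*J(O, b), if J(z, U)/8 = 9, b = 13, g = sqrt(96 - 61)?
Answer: 11088*sqrt(35) ≈ 65598.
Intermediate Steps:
g = sqrt(35) ≈ 5.9161
J(z, U) = 72 (J(z, U) = 8*9 = 72)
(154*g)*J(O, b) = (154*sqrt(35))*72 = 11088*sqrt(35)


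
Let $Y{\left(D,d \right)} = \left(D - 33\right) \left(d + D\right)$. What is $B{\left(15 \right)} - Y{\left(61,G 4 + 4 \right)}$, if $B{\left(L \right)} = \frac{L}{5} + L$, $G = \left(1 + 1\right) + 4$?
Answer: $-2474$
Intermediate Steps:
$G = 6$ ($G = 2 + 4 = 6$)
$B{\left(L \right)} = \frac{6 L}{5}$ ($B{\left(L \right)} = L \frac{1}{5} + L = \frac{L}{5} + L = \frac{6 L}{5}$)
$Y{\left(D,d \right)} = \left(-33 + D\right) \left(D + d\right)$
$B{\left(15 \right)} - Y{\left(61,G 4 + 4 \right)} = \frac{6}{5} \cdot 15 - \left(61^{2} - 2013 - 33 \left(6 \cdot 4 + 4\right) + 61 \left(6 \cdot 4 + 4\right)\right) = 18 - \left(3721 - 2013 - 33 \left(24 + 4\right) + 61 \left(24 + 4\right)\right) = 18 - \left(3721 - 2013 - 924 + 61 \cdot 28\right) = 18 - \left(3721 - 2013 - 924 + 1708\right) = 18 - 2492 = -2474$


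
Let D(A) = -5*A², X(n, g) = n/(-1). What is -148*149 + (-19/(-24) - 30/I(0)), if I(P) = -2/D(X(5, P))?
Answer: -574229/24 ≈ -23926.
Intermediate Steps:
X(n, g) = -n (X(n, g) = n*(-1) = -n)
I(P) = 2/125 (I(P) = -2/((-5*(-1*5)²)) = -2/((-5*(-5)²)) = -2/((-5*25)) = -2/(-125) = -2*(-1/125) = 2/125)
-148*149 + (-19/(-24) - 30/I(0)) = -148*149 + (-19/(-24) - 30/2/125) = -22052 + (-19*(-1/24) - 30*125/2) = -22052 + (19/24 - 1875) = -22052 - 44981/24 = -574229/24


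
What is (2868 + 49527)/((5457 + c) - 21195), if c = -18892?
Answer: -10479/6926 ≈ -1.5130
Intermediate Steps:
(2868 + 49527)/((5457 + c) - 21195) = (2868 + 49527)/((5457 - 18892) - 21195) = 52395/(-13435 - 21195) = 52395/(-34630) = 52395*(-1/34630) = -10479/6926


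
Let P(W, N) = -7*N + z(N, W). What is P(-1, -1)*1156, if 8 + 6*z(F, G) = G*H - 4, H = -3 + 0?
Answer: 6358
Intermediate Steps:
H = -3
z(F, G) = -2 - G/2 (z(F, G) = -4/3 + (G*(-3) - 4)/6 = -4/3 + (-3*G - 4)/6 = -4/3 + (-4 - 3*G)/6 = -4/3 + (-⅔ - G/2) = -2 - G/2)
P(W, N) = -2 - 7*N - W/2 (P(W, N) = -7*N + (-2 - W/2) = -2 - 7*N - W/2)
P(-1, -1)*1156 = (-2 - 7*(-1) - ½*(-1))*1156 = (-2 + 7 + ½)*1156 = (11/2)*1156 = 6358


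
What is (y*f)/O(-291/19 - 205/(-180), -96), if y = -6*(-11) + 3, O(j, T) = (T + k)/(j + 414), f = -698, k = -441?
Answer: 2195215933/61218 ≈ 35859.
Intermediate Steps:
O(j, T) = (-441 + T)/(414 + j) (O(j, T) = (T - 441)/(j + 414) = (-441 + T)/(414 + j))
y = 69 (y = 66 + 3 = 69)
(y*f)/O(-291/19 - 205/(-180), -96) = (69*(-698))/(((-441 - 96)/(414 + (-291/19 - 205/(-180))))) = -48162/(-537/(414 + (-291*1/19 - 205*(-1/180)))) = -48162/(-537/(414 + (-291/19 + 41/36))) = -48162/(-537/(414 - 9697/684)) = -48162/(-537/(273479/684)) = -48162/((684/273479)*(-537)) = -48162/(-367308/273479) = -48162*(-273479/367308) = 2195215933/61218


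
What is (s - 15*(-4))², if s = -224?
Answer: 26896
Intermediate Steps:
(s - 15*(-4))² = (-224 - 15*(-4))² = (-224 + 60)² = (-164)² = 26896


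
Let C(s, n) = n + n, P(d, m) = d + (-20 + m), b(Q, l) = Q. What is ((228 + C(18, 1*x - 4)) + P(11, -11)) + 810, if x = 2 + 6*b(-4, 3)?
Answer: 966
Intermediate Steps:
P(d, m) = -20 + d + m
x = -22 (x = 2 + 6*(-4) = 2 - 24 = -22)
C(s, n) = 2*n
((228 + C(18, 1*x - 4)) + P(11, -11)) + 810 = ((228 + 2*(1*(-22) - 4)) + (-20 + 11 - 11)) + 810 = ((228 + 2*(-22 - 4)) - 20) + 810 = ((228 + 2*(-26)) - 20) + 810 = ((228 - 52) - 20) + 810 = (176 - 20) + 810 = 156 + 810 = 966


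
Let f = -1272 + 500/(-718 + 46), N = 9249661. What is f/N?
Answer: -213821/1553943048 ≈ -0.00013760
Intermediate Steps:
f = -213821/168 (f = -1272 + 500/(-672) = -1272 - 1/672*500 = -1272 - 125/168 = -213821/168 ≈ -1272.7)
f/N = -213821/168/9249661 = -213821/168*1/9249661 = -213821/1553943048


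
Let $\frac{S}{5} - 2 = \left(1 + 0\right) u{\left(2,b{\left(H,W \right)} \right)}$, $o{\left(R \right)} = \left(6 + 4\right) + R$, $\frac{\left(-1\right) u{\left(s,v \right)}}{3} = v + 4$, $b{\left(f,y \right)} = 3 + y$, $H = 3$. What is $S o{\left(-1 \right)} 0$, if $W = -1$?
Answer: $0$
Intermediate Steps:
$u{\left(s,v \right)} = -12 - 3 v$ ($u{\left(s,v \right)} = - 3 \left(v + 4\right) = - 3 \left(4 + v\right) = -12 - 3 v$)
$o{\left(R \right)} = 10 + R$
$S = -80$ ($S = 10 + 5 \left(1 + 0\right) \left(-12 - 3 \left(3 - 1\right)\right) = 10 + 5 \cdot 1 \left(-12 - 6\right) = 10 + 5 \cdot 1 \left(-18\right) = 10 + 5 \left(-18\right) = 10 - 90 = -80$)
$S o{\left(-1 \right)} 0 = - 80 \left(10 - 1\right) 0 = \left(-80\right) 9 \cdot 0 = \left(-720\right) 0 = 0$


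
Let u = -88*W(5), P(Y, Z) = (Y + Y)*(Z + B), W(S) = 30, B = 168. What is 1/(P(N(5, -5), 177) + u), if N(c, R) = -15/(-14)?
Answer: -7/13305 ≈ -0.00052612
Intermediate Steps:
N(c, R) = 15/14 (N(c, R) = -15*(-1/14) = 15/14)
P(Y, Z) = 2*Y*(168 + Z) (P(Y, Z) = (Y + Y)*(Z + 168) = (2*Y)*(168 + Z) = 2*Y*(168 + Z))
u = -2640 (u = -88*30 = -2640)
1/(P(N(5, -5), 177) + u) = 1/(2*(15/14)*(168 + 177) - 2640) = 1/(2*(15/14)*345 - 2640) = 1/(5175/7 - 2640) = 1/(-13305/7) = -7/13305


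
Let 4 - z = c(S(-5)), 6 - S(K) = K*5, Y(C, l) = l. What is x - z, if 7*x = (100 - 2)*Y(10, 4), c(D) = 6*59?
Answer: 406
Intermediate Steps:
S(K) = 6 - 5*K (S(K) = 6 - K*5 = 6 - 5*K)
c(D) = 354
z = -350 (z = 4 - 1*354 = 4 - 354 = -350)
x = 56 (x = ((100 - 2)*4)/7 = (98*4)/7 = (⅐)*392 = 56)
x - z = 56 - 1*(-350) = 56 + 350 = 406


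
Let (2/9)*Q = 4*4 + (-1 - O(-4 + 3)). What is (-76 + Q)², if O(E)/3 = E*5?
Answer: 3481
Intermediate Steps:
O(E) = 15*E (O(E) = 3*(E*5) = 3*(5*E) = 15*E)
Q = 135 (Q = 9*(4*4 + (-1 - 15*(-4 + 3)))/2 = 9*(16 + (-1 - 15*(-1)))/2 = 9*(16 + (-1 - 1*(-15)))/2 = 9*(16 + (-1 + 15))/2 = 9*(16 + 14)/2 = (9/2)*30 = 135)
(-76 + Q)² = (-76 + 135)² = 59² = 3481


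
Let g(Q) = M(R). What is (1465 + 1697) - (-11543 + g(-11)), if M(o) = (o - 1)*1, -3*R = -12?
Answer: 14702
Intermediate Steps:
R = 4 (R = -⅓*(-12) = 4)
M(o) = -1 + o (M(o) = (-1 + o)*1 = -1 + o)
g(Q) = 3 (g(Q) = -1 + 4 = 3)
(1465 + 1697) - (-11543 + g(-11)) = (1465 + 1697) - (-11543 + 3) = 3162 - 1*(-11540) = 3162 + 11540 = 14702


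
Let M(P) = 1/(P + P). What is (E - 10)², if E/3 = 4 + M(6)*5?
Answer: 169/16 ≈ 10.563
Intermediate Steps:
M(P) = 1/(2*P)
E = 53/4 (E = 3*(4 + ((½)/6)*5) = 3*(4 + ((½)*(⅙))*5) = 3*(4 + (1/12)*5) = 3*(4 + 5/12) = 3*(53/12) = 53/4 ≈ 13.250)
(E - 10)² = (53/4 - 10)² = (13/4)² = 169/16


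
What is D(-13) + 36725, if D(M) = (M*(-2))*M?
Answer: 36387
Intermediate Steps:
D(M) = -2*M² (D(M) = (-2*M)*M = -2*M²)
D(-13) + 36725 = -2*(-13)² + 36725 = -2*169 + 36725 = -338 + 36725 = 36387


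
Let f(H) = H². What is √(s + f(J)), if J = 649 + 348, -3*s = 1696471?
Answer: 2*√964167/3 ≈ 654.61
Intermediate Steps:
s = -1696471/3 (s = -⅓*1696471 = -1696471/3 ≈ -5.6549e+5)
J = 997
√(s + f(J)) = √(-1696471/3 + 997²) = √(-1696471/3 + 994009) = √(1285556/3) = 2*√964167/3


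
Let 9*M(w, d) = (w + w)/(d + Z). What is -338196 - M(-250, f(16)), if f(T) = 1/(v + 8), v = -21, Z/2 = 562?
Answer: -44472429304/131499 ≈ -3.3820e+5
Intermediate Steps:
Z = 1124 (Z = 2*562 = 1124)
f(T) = -1/13 (f(T) = 1/(-21 + 8) = 1/(-13) = -1/13)
M(w, d) = 2*w/(9*(1124 + d)) (M(w, d) = ((w + w)/(d + 1124))/9 = ((2*w)/(1124 + d))/9 = (2*w/(1124 + d))/9 = 2*w/(9*(1124 + d)))
-338196 - M(-250, f(16)) = -338196 - 2*(-250)/(9*(1124 - 1/13)) = -338196 - 2*(-250)/(9*14611/13) = -338196 - 2*(-250)*13/(9*14611) = -338196 - 1*(-6500/131499) = -338196 + 6500/131499 = -44472429304/131499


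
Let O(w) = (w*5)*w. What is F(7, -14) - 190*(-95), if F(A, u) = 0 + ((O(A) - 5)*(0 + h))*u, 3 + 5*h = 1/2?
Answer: 19730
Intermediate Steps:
O(w) = 5*w**2 (O(w) = (5*w)*w = 5*w**2)
h = -1/2 (h = -3/5 + (1/5)/2 = -3/5 + (1/5)*(1/2) = -3/5 + 1/10 = -1/2 ≈ -0.50000)
F(A, u) = u*(5/2 - 5*A**2/2) (F(A, u) = 0 + ((5*A**2 - 5)*(0 - 1/2))*u = 0 + ((-5 + 5*A**2)*(-1/2))*u = 0 + (5/2 - 5*A**2/2)*u = 0 + u*(5/2 - 5*A**2/2) = u*(5/2 - 5*A**2/2))
F(7, -14) - 190*(-95) = (5/2)*(-14)*(1 - 1*7**2) - 190*(-95) = (5/2)*(-14)*(1 - 1*49) + 18050 = (5/2)*(-14)*(1 - 49) + 18050 = (5/2)*(-14)*(-48) + 18050 = 1680 + 18050 = 19730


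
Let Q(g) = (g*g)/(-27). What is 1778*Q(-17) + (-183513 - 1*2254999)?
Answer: -66353666/27 ≈ -2.4575e+6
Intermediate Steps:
Q(g) = -g²/27 (Q(g) = g²*(-1/27) = -g²/27)
1778*Q(-17) + (-183513 - 1*2254999) = 1778*(-1/27*(-17)²) + (-183513 - 1*2254999) = 1778*(-1/27*289) + (-183513 - 2254999) = 1778*(-289/27) - 2438512 = -513842/27 - 2438512 = -66353666/27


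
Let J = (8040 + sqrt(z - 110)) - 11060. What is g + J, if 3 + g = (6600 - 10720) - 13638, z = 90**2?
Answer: -20781 + sqrt(7990) ≈ -20692.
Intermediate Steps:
z = 8100
g = -17761 (g = -3 + ((6600 - 10720) - 13638) = -3 + (-4120 - 13638) = -3 - 17758 = -17761)
J = -3020 + sqrt(7990) (J = (8040 + sqrt(8100 - 110)) - 11060 = (8040 + sqrt(7990)) - 11060 = -3020 + sqrt(7990) ≈ -2930.6)
g + J = -17761 + (-3020 + sqrt(7990)) = -20781 + sqrt(7990)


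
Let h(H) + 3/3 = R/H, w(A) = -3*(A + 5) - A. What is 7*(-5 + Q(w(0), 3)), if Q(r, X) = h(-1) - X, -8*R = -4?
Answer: -133/2 ≈ -66.500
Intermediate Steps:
R = 1/2 (R = -1/8*(-4) = 1/2 ≈ 0.50000)
w(A) = -15 - 4*A (w(A) = -3*(5 + A) - A = (-15 - 3*A) - A = -15 - 4*A)
h(H) = -1 + 1/(2*H)
Q(r, X) = -3/2 - X (Q(r, X) = (1/2 - 1*(-1))/(-1) - X = -(1/2 + 1) - X = -1*3/2 - X = -3/2 - X)
7*(-5 + Q(w(0), 3)) = 7*(-5 + (-3/2 - 1*3)) = 7*(-5 + (-3/2 - 3)) = 7*(-5 - 9/2) = 7*(-19/2) = -133/2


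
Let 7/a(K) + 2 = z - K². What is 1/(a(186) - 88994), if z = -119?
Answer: -34717/3089604705 ≈ -1.1237e-5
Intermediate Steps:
a(K) = 7/(-121 - K²) (a(K) = 7/(-2 + (-119 - K²)) = 7/(-121 - K²))
1/(a(186) - 88994) = 1/(-7/(121 + 186²) - 88994) = 1/(-7/(121 + 34596) - 88994) = 1/(-7/34717 - 88994) = 1/(-3089604705/34717) = -34717/3089604705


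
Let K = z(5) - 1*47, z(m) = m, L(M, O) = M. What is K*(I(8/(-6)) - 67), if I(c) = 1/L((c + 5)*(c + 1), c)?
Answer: 31332/11 ≈ 2848.4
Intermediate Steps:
K = -42 (K = 5 - 1*47 = 5 - 47 = -42)
I(c) = 1/((1 + c)*(5 + c)) (I(c) = 1/((c + 5)*(c + 1)) = 1/((5 + c)*(1 + c)) = 1/((1 + c)*(5 + c)))
K*(I(8/(-6)) - 67) = -42*(1/(5 + (8/(-6))**2 + 6*(8/(-6))) - 67) = -42*(1/(5 + (8*(-1/6))**2 + 6*(8*(-1/6))) - 67) = -42*(1/(5 + (-4/3)**2 + 6*(-4/3)) - 67) = -42*(1/(5 + 16/9 - 8) - 67) = -42*(1/(-11/9) - 67) = -42*(-9/11 - 67) = -42*(-746/11) = 31332/11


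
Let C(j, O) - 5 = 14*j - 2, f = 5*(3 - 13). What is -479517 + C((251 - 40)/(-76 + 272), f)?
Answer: -6712985/14 ≈ -4.7950e+5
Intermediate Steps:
f = -50 (f = 5*(-10) = -50)
C(j, O) = 3 + 14*j (C(j, O) = 5 + (14*j - 2) = 5 + (-2 + 14*j) = 3 + 14*j)
-479517 + C((251 - 40)/(-76 + 272), f) = -479517 + (3 + 14*((251 - 40)/(-76 + 272))) = -479517 + (3 + 14*(211/196)) = -479517 + (3 + 211/14) = -479517 + 253/14 = -6712985/14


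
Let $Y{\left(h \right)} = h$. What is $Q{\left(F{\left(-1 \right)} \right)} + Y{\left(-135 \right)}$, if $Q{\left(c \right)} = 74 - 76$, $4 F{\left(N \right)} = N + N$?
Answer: $-137$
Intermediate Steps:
$F{\left(N \right)} = \frac{N}{2}$ ($F{\left(N \right)} = \frac{N + N}{4} = \frac{2 N}{4} = \frac{N}{2}$)
$Q{\left(c \right)} = -2$ ($Q{\left(c \right)} = 74 - 76 = -2$)
$Q{\left(F{\left(-1 \right)} \right)} + Y{\left(-135 \right)} = -2 - 135 = -137$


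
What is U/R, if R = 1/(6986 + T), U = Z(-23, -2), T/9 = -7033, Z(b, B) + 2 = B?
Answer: 225244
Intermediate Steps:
Z(b, B) = -2 + B
T = -63297 (T = 9*(-7033) = -63297)
U = -4 (U = -2 - 2 = -4)
R = -1/56311 (R = 1/(6986 - 63297) = 1/(-56311) = -1/56311 ≈ -1.7759e-5)
U/R = -4/(-1/56311) = -4*(-56311) = 225244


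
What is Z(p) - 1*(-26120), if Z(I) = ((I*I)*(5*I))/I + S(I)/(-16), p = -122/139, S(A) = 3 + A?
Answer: 8075782035/309136 ≈ 26124.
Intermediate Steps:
p = -122/139 (p = -122*1/139 = -122/139 ≈ -0.87770)
Z(I) = -3/16 + 5*I² - I/16 (Z(I) = ((I*I)*(5*I))/I + (3 + I)/(-16) = (I²*(5*I))/I + (3 + I)*(-1/16) = (5*I³)/I + (-3/16 - I/16) = 5*I² + (-3/16 - I/16) = -3/16 + 5*I² - I/16)
Z(p) - 1*(-26120) = (-3/16 + 5*(-122/139)² - 1/16*(-122/139)) - 1*(-26120) = (-3/16 + 5*(14884/19321) + 61/1112) + 26120 = (-3/16 + 74420/19321 + 61/1112) + 26120 = 1149715/309136 + 26120 = 8075782035/309136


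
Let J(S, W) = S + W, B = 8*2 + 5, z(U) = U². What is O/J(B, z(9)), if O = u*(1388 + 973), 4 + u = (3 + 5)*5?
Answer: 14166/17 ≈ 833.29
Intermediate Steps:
B = 21 (B = 16 + 5 = 21)
u = 36 (u = -4 + (3 + 5)*5 = -4 + 8*5 = -4 + 40 = 36)
O = 84996 (O = 36*(1388 + 973) = 36*2361 = 84996)
O/J(B, z(9)) = 84996/(21 + 9²) = 84996/(21 + 81) = 84996/102 = 84996*(1/102) = 14166/17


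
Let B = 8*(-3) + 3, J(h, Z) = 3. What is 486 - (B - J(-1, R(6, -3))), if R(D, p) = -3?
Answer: 510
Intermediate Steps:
B = -21 (B = -24 + 3 = -21)
486 - (B - J(-1, R(6, -3))) = 486 - (-21 - 1*3) = 486 - (-21 - 3) = 486 - 1*(-24) = 486 + 24 = 510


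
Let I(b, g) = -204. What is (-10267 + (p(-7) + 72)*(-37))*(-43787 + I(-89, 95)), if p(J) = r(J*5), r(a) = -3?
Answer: 563964620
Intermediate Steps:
p(J) = -3
(-10267 + (p(-7) + 72)*(-37))*(-43787 + I(-89, 95)) = (-10267 + (-3 + 72)*(-37))*(-43787 - 204) = (-10267 + 69*(-37))*(-43991) = (-10267 - 2553)*(-43991) = -12820*(-43991) = 563964620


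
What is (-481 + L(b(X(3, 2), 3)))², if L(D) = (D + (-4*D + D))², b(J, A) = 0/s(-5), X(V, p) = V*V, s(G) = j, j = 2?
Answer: 231361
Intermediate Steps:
s(G) = 2
X(V, p) = V²
b(J, A) = 0 (b(J, A) = 0/2 = 0*(½) = 0)
L(D) = 4*D² (L(D) = (D - 3*D)² = (-2*D)² = 4*D²)
(-481 + L(b(X(3, 2), 3)))² = (-481 + 4*0²)² = (-481 + 4*0)² = (-481 + 0)² = (-481)² = 231361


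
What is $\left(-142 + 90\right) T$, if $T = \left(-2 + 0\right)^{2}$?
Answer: $-208$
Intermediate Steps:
$T = 4$ ($T = \left(-2\right)^{2} = 4$)
$\left(-142 + 90\right) T = \left(-142 + 90\right) 4 = \left(-52\right) 4 = -208$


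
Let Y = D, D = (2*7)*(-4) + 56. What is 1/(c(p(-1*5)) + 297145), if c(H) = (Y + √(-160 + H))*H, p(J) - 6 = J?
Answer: 297145/88295151184 - I*√159/88295151184 ≈ 3.3654e-6 - 1.4281e-10*I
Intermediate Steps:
p(J) = 6 + J
D = 0 (D = 14*(-4) + 56 = -56 + 56 = 0)
Y = 0
c(H) = H*√(-160 + H) (c(H) = (0 + √(-160 + H))*H = √(-160 + H)*H = H*√(-160 + H))
1/(c(p(-1*5)) + 297145) = 1/((6 - 1*5)*√(-160 + (6 - 1*5)) + 297145) = 1/((6 - 5)*√(-160 + (6 - 5)) + 297145) = 1/(1*√(-160 + 1) + 297145) = 1/(1*√(-159) + 297145) = 1/(1*(I*√159) + 297145) = 1/(I*√159 + 297145) = 1/(297145 + I*√159)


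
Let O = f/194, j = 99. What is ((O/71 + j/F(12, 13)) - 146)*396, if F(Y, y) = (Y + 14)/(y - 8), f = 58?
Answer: -4501180134/89531 ≈ -50275.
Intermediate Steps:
O = 29/97 (O = 58/194 = 58*(1/194) = 29/97 ≈ 0.29897)
F(Y, y) = (14 + Y)/(-8 + y)
((O/71 + j/F(12, 13)) - 146)*396 = (((29/97)/71 + 99/(((14 + 12)/(-8 + 13)))) - 146)*396 = (((29/97)*(1/71) + 99/((26/5))) - 146)*396 = ((29/6887 + 99/(((⅕)*26))) - 146)*396 = ((29/6887 + 99/(26/5)) - 146)*396 = ((29/6887 + 99*(5/26)) - 146)*396 = ((29/6887 + 495/26) - 146)*396 = (3409819/179062 - 146)*396 = -22733233/179062*396 = -4501180134/89531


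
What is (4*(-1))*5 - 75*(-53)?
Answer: 3955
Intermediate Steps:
(4*(-1))*5 - 75*(-53) = -4*5 + 3975 = -20 + 3975 = 3955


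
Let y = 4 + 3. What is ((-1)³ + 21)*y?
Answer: 140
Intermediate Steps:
y = 7
((-1)³ + 21)*y = ((-1)³ + 21)*7 = (-1 + 21)*7 = 20*7 = 140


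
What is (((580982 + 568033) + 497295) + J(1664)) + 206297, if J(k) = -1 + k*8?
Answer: 1865918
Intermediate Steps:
J(k) = -1 + 8*k
(((580982 + 568033) + 497295) + J(1664)) + 206297 = (((580982 + 568033) + 497295) + (-1 + 8*1664)) + 206297 = ((1149015 + 497295) + (-1 + 13312)) + 206297 = (1646310 + 13311) + 206297 = 1659621 + 206297 = 1865918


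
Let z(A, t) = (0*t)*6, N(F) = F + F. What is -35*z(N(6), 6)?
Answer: 0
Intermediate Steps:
N(F) = 2*F
z(A, t) = 0 (z(A, t) = 0*6 = 0)
-35*z(N(6), 6) = -35*0 = 0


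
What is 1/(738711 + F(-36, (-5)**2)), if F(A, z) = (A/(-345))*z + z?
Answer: 23/16990988 ≈ 1.3537e-6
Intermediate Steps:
F(A, z) = z - A*z/345 (F(A, z) = (-A/345)*z + z = -A*z/345 + z = z - A*z/345)
1/(738711 + F(-36, (-5)**2)) = 1/(738711 + (1/345)*(-5)**2*(345 - 1*(-36))) = 1/(738711 + (1/345)*25*(345 + 36)) = 1/(738711 + (1/345)*25*381) = 1/(738711 + 635/23) = 1/(16990988/23) = 23/16990988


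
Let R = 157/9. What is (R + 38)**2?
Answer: 249001/81 ≈ 3074.1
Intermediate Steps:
R = 157/9 (R = 157*(1/9) = 157/9 ≈ 17.444)
(R + 38)**2 = (157/9 + 38)**2 = (499/9)**2 = 249001/81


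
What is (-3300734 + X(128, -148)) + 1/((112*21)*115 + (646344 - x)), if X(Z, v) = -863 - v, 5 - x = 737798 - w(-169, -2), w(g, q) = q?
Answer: -5462640242930/1654619 ≈ -3.3014e+6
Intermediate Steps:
x = -737795 (x = 5 - (737798 - 1*(-2)) = 5 - (737798 + 2) = 5 - 1*737800 = 5 - 737800 = -737795)
(-3300734 + X(128, -148)) + 1/((112*21)*115 + (646344 - x)) = (-3300734 + (-863 - 1*(-148))) + 1/((112*21)*115 + (646344 - 1*(-737795))) = (-3300734 + (-863 + 148)) + 1/(2352*115 + (646344 + 737795)) = (-3300734 - 715) + 1/(270480 + 1384139) = -3301449 + 1/1654619 = -5462640242930/1654619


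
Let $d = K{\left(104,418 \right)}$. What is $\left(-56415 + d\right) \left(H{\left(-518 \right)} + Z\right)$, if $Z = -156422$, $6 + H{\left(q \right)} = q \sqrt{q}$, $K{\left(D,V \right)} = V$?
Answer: $8759498716 + 29006446 i \sqrt{518} \approx 8.7595 \cdot 10^{9} + 6.6018 \cdot 10^{8} i$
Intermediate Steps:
$H{\left(q \right)} = -6 + q^{\frac{3}{2}}$ ($H{\left(q \right)} = -6 + q \sqrt{q} = -6 + q^{\frac{3}{2}}$)
$d = 418$
$\left(-56415 + d\right) \left(H{\left(-518 \right)} + Z\right) = \left(-56415 + 418\right) \left(\left(-6 + \left(-518\right)^{\frac{3}{2}}\right) - 156422\right) = - 55997 \left(\left(-6 - 518 i \sqrt{518}\right) - 156422\right) = - 55997 \left(-156428 - 518 i \sqrt{518}\right) = 8759498716 + 29006446 i \sqrt{518}$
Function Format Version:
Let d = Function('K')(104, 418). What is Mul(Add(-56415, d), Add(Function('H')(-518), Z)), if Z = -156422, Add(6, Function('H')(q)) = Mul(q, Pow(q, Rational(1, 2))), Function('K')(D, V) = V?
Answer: Add(8759498716, Mul(29006446, I, Pow(518, Rational(1, 2)))) ≈ Add(8.7595e+9, Mul(6.6018e+8, I))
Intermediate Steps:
Function('H')(q) = Add(-6, Pow(q, Rational(3, 2))) (Function('H')(q) = Add(-6, Mul(q, Pow(q, Rational(1, 2)))) = Add(-6, Pow(q, Rational(3, 2))))
d = 418
Mul(Add(-56415, d), Add(Function('H')(-518), Z)) = Mul(Add(-56415, 418), Add(Add(-6, Pow(-518, Rational(3, 2))), -156422)) = Mul(-55997, Add(Add(-6, Mul(-518, I, Pow(518, Rational(1, 2)))), -156422)) = Mul(-55997, Add(-156428, Mul(-518, I, Pow(518, Rational(1, 2))))) = Add(8759498716, Mul(29006446, I, Pow(518, Rational(1, 2))))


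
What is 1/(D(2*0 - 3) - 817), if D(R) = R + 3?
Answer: -1/817 ≈ -0.0012240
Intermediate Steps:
D(R) = 3 + R
1/(D(2*0 - 3) - 817) = 1/((3 + (2*0 - 3)) - 817) = 1/((3 + (0 - 3)) - 817) = 1/((3 - 3) - 817) = 1/(0 - 817) = 1/(-817) = -1/817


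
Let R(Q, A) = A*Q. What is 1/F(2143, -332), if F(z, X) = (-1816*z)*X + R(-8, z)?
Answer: 1/1292023272 ≈ 7.7398e-10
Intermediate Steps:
F(z, X) = -8*z - 1816*X*z (F(z, X) = (-1816*z)*X + z*(-8) = -1816*X*z - 8*z = -8*z - 1816*X*z)
1/F(2143, -332) = 1/(8*2143*(-1 - 227*(-332))) = 1/(8*2143*(-1 + 75364)) = 1/(8*2143*75363) = 1/1292023272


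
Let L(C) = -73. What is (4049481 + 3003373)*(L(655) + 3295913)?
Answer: 23245078327360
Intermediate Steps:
(4049481 + 3003373)*(L(655) + 3295913) = (4049481 + 3003373)*(-73 + 3295913) = 7052854*3295840 = 23245078327360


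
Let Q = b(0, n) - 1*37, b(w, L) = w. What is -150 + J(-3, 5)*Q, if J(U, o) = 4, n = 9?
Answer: -298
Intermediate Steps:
Q = -37 (Q = 0 - 1*37 = 0 - 37 = -37)
-150 + J(-3, 5)*Q = -150 + 4*(-37) = -150 - 148 = -298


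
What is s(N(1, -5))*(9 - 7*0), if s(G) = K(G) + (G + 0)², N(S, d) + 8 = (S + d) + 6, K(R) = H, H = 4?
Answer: 360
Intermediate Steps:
K(R) = 4
N(S, d) = -2 + S + d (N(S, d) = -8 + ((S + d) + 6) = -8 + (6 + S + d) = -2 + S + d)
s(G) = 4 + G² (s(G) = 4 + (G + 0)² = 4 + G²)
s(N(1, -5))*(9 - 7*0) = (4 + (-2 + 1 - 5)²)*(9 - 7*0) = (4 + (-6)²)*(9 + 0) = (4 + 36)*9 = 40*9 = 360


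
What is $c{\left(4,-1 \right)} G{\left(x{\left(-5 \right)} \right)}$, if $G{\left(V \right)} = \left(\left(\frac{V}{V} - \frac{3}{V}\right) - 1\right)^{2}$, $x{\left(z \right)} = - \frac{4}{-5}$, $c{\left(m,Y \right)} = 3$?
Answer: $\frac{675}{16} \approx 42.188$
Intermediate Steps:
$x{\left(z \right)} = \frac{4}{5}$ ($x{\left(z \right)} = \left(-4\right) \left(- \frac{1}{5}\right) = \frac{4}{5}$)
$G{\left(V \right)} = \frac{9}{V^{2}}$ ($G{\left(V \right)} = \left(\left(1 - \frac{3}{V}\right) - 1\right)^{2} = \left(- \frac{3}{V}\right)^{2} = \frac{9}{V^{2}}$)
$c{\left(4,-1 \right)} G{\left(x{\left(-5 \right)} \right)} = 3 \frac{9}{\frac{16}{25}} = 3 \cdot 9 \cdot \frac{25}{16} = 3 \cdot \frac{225}{16} = \frac{675}{16}$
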